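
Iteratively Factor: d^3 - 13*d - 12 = (d + 1)*(d^2 - d - 12) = (d + 1)*(d + 3)*(d - 4)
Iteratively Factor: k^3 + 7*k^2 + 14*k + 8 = (k + 2)*(k^2 + 5*k + 4) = (k + 1)*(k + 2)*(k + 4)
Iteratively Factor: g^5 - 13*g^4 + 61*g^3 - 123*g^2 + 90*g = (g - 3)*(g^4 - 10*g^3 + 31*g^2 - 30*g) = g*(g - 3)*(g^3 - 10*g^2 + 31*g - 30) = g*(g - 3)^2*(g^2 - 7*g + 10) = g*(g - 3)^2*(g - 2)*(g - 5)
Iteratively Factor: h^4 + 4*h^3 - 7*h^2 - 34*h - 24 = (h - 3)*(h^3 + 7*h^2 + 14*h + 8) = (h - 3)*(h + 1)*(h^2 + 6*h + 8) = (h - 3)*(h + 1)*(h + 4)*(h + 2)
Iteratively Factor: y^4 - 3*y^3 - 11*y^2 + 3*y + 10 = (y + 2)*(y^3 - 5*y^2 - y + 5) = (y - 5)*(y + 2)*(y^2 - 1) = (y - 5)*(y - 1)*(y + 2)*(y + 1)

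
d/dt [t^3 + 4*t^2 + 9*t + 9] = 3*t^2 + 8*t + 9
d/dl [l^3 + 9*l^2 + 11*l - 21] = 3*l^2 + 18*l + 11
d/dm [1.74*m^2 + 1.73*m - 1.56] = 3.48*m + 1.73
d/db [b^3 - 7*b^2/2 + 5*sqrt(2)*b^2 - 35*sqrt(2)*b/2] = 3*b^2 - 7*b + 10*sqrt(2)*b - 35*sqrt(2)/2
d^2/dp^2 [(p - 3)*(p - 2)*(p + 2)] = 6*p - 6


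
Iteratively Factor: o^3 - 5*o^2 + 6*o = (o - 2)*(o^2 - 3*o) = o*(o - 2)*(o - 3)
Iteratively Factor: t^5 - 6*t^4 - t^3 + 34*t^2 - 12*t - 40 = (t + 2)*(t^4 - 8*t^3 + 15*t^2 + 4*t - 20) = (t + 1)*(t + 2)*(t^3 - 9*t^2 + 24*t - 20) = (t - 2)*(t + 1)*(t + 2)*(t^2 - 7*t + 10) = (t - 2)^2*(t + 1)*(t + 2)*(t - 5)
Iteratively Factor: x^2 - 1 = (x - 1)*(x + 1)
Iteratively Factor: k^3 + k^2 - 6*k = (k + 3)*(k^2 - 2*k) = k*(k + 3)*(k - 2)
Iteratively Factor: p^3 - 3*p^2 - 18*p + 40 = (p - 5)*(p^2 + 2*p - 8) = (p - 5)*(p - 2)*(p + 4)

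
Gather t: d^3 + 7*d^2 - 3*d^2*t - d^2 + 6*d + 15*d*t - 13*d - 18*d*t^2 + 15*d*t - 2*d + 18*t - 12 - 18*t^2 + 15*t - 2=d^3 + 6*d^2 - 9*d + t^2*(-18*d - 18) + t*(-3*d^2 + 30*d + 33) - 14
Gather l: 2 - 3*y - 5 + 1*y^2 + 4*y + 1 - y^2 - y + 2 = 0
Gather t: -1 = -1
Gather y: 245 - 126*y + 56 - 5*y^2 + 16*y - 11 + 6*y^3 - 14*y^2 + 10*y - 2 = 6*y^3 - 19*y^2 - 100*y + 288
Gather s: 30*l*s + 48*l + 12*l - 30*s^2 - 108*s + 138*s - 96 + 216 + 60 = 60*l - 30*s^2 + s*(30*l + 30) + 180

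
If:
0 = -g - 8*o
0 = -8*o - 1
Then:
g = 1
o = -1/8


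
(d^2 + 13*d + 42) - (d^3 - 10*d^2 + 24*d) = -d^3 + 11*d^2 - 11*d + 42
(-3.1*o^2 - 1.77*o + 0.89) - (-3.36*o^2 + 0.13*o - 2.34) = 0.26*o^2 - 1.9*o + 3.23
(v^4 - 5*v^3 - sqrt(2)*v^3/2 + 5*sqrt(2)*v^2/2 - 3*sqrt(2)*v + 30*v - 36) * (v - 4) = v^5 - 9*v^4 - sqrt(2)*v^4/2 + 9*sqrt(2)*v^3/2 + 20*v^3 - 13*sqrt(2)*v^2 + 30*v^2 - 156*v + 12*sqrt(2)*v + 144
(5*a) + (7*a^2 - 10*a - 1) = 7*a^2 - 5*a - 1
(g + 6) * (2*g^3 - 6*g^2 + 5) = 2*g^4 + 6*g^3 - 36*g^2 + 5*g + 30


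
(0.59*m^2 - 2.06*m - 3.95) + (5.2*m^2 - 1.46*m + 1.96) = 5.79*m^2 - 3.52*m - 1.99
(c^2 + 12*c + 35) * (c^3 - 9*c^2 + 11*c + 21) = c^5 + 3*c^4 - 62*c^3 - 162*c^2 + 637*c + 735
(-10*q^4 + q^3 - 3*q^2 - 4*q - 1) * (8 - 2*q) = 20*q^5 - 82*q^4 + 14*q^3 - 16*q^2 - 30*q - 8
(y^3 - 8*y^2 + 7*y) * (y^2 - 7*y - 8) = y^5 - 15*y^4 + 55*y^3 + 15*y^2 - 56*y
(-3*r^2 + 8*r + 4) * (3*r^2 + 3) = -9*r^4 + 24*r^3 + 3*r^2 + 24*r + 12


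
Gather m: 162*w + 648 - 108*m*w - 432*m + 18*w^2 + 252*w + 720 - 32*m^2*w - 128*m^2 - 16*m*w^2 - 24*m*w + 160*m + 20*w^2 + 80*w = m^2*(-32*w - 128) + m*(-16*w^2 - 132*w - 272) + 38*w^2 + 494*w + 1368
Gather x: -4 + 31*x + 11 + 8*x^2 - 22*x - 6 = 8*x^2 + 9*x + 1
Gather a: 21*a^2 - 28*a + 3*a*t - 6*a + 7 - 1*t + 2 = 21*a^2 + a*(3*t - 34) - t + 9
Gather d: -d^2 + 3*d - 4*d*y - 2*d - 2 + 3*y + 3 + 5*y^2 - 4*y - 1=-d^2 + d*(1 - 4*y) + 5*y^2 - y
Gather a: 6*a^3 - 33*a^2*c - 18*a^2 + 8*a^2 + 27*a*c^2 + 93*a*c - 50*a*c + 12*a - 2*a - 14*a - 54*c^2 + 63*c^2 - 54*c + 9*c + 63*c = 6*a^3 + a^2*(-33*c - 10) + a*(27*c^2 + 43*c - 4) + 9*c^2 + 18*c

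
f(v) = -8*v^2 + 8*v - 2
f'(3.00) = -40.00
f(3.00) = -50.00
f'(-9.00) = 152.00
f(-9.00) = -722.00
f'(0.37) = 2.08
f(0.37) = -0.14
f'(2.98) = -39.68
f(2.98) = -49.20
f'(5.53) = -80.48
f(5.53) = -202.41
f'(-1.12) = 25.92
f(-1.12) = -21.00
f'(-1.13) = 26.08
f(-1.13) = -21.26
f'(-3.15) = 58.40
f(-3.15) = -106.58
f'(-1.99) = 39.84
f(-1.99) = -49.60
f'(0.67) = -2.72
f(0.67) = -0.23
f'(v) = 8 - 16*v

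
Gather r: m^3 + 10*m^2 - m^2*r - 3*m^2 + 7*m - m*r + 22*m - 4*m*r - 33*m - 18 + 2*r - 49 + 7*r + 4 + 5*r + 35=m^3 + 7*m^2 - 4*m + r*(-m^2 - 5*m + 14) - 28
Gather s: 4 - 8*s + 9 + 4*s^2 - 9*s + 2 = 4*s^2 - 17*s + 15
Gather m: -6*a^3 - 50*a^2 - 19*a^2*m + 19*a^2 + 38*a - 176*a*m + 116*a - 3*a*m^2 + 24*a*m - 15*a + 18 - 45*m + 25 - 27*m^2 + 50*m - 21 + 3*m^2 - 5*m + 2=-6*a^3 - 31*a^2 + 139*a + m^2*(-3*a - 24) + m*(-19*a^2 - 152*a) + 24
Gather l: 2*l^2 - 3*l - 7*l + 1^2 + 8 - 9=2*l^2 - 10*l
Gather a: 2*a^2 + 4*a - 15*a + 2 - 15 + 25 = 2*a^2 - 11*a + 12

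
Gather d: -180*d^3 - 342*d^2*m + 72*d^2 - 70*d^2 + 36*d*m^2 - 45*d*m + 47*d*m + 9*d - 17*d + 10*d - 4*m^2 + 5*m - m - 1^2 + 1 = -180*d^3 + d^2*(2 - 342*m) + d*(36*m^2 + 2*m + 2) - 4*m^2 + 4*m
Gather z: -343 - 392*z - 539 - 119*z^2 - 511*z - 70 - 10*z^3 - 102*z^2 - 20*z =-10*z^3 - 221*z^2 - 923*z - 952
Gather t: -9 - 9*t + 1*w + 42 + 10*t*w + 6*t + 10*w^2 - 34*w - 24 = t*(10*w - 3) + 10*w^2 - 33*w + 9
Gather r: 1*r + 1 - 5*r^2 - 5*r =-5*r^2 - 4*r + 1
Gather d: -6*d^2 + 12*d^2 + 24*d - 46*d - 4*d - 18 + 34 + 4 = 6*d^2 - 26*d + 20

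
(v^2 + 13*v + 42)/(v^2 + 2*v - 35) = (v + 6)/(v - 5)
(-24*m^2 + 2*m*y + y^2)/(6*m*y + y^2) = (-4*m + y)/y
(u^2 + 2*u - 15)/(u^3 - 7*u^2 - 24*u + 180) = (u - 3)/(u^2 - 12*u + 36)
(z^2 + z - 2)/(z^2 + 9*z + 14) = (z - 1)/(z + 7)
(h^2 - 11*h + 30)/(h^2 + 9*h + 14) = (h^2 - 11*h + 30)/(h^2 + 9*h + 14)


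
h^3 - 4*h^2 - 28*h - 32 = (h - 8)*(h + 2)^2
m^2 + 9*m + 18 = (m + 3)*(m + 6)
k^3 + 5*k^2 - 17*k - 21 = (k - 3)*(k + 1)*(k + 7)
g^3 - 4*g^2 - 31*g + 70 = (g - 7)*(g - 2)*(g + 5)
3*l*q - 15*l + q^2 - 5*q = (3*l + q)*(q - 5)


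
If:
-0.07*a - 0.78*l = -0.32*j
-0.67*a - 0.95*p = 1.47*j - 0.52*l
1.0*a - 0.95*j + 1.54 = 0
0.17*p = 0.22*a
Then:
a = -0.62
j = 0.97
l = 0.45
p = -0.81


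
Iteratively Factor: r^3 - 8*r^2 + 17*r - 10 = (r - 5)*(r^2 - 3*r + 2) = (r - 5)*(r - 2)*(r - 1)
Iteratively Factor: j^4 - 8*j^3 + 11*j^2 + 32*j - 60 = (j - 5)*(j^3 - 3*j^2 - 4*j + 12) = (j - 5)*(j + 2)*(j^2 - 5*j + 6) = (j - 5)*(j - 2)*(j + 2)*(j - 3)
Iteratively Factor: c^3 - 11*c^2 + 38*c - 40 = (c - 5)*(c^2 - 6*c + 8) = (c - 5)*(c - 2)*(c - 4)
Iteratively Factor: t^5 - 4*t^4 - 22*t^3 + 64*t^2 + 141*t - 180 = (t + 3)*(t^4 - 7*t^3 - t^2 + 67*t - 60) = (t - 5)*(t + 3)*(t^3 - 2*t^2 - 11*t + 12) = (t - 5)*(t - 4)*(t + 3)*(t^2 + 2*t - 3) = (t - 5)*(t - 4)*(t + 3)^2*(t - 1)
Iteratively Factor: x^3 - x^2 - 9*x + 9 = (x - 3)*(x^2 + 2*x - 3) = (x - 3)*(x + 3)*(x - 1)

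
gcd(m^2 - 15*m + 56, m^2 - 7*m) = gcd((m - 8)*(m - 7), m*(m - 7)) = m - 7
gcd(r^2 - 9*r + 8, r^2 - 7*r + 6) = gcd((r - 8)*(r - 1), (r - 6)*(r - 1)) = r - 1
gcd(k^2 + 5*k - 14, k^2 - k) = 1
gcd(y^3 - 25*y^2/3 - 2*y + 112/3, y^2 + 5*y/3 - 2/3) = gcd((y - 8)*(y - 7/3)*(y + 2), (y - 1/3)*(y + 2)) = y + 2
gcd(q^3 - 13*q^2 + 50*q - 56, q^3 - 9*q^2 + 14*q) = q^2 - 9*q + 14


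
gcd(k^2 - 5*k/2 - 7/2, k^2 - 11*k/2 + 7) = k - 7/2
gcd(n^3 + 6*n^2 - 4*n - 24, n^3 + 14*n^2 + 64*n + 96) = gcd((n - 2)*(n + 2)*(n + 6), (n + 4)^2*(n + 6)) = n + 6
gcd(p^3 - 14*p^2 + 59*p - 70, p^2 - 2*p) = p - 2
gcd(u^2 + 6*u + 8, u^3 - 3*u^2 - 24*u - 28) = u + 2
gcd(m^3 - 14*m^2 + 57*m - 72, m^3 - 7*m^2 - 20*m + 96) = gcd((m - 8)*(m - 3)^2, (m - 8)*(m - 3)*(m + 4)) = m^2 - 11*m + 24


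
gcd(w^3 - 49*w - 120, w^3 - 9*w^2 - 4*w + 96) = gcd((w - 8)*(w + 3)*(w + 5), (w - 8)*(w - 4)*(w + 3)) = w^2 - 5*w - 24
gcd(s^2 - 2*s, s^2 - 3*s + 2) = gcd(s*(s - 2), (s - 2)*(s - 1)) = s - 2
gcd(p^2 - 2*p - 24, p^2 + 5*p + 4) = p + 4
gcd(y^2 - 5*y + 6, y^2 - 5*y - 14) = 1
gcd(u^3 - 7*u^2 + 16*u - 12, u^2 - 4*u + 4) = u^2 - 4*u + 4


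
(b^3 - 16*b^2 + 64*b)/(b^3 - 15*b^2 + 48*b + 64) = b/(b + 1)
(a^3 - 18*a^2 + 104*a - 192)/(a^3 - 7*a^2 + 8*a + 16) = (a^2 - 14*a + 48)/(a^2 - 3*a - 4)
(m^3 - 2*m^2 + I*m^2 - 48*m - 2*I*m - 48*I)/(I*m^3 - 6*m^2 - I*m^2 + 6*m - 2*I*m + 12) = (-I*m^3 + m^2*(1 + 2*I) + m*(-2 + 48*I) - 48)/(m^3 + m^2*(-1 + 6*I) + m*(-2 - 6*I) - 12*I)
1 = 1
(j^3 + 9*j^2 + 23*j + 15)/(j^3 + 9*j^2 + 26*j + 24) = (j^2 + 6*j + 5)/(j^2 + 6*j + 8)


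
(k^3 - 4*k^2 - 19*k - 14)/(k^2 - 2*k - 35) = (k^2 + 3*k + 2)/(k + 5)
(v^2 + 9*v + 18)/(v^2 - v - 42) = (v + 3)/(v - 7)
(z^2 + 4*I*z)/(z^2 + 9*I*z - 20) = z/(z + 5*I)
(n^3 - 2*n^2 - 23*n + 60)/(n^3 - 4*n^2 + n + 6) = (n^2 + n - 20)/(n^2 - n - 2)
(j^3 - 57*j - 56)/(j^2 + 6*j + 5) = (j^2 - j - 56)/(j + 5)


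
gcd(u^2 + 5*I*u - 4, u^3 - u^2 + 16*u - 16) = u + 4*I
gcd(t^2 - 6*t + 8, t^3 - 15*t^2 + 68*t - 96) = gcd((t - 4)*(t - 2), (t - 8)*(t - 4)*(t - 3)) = t - 4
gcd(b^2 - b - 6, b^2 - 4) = b + 2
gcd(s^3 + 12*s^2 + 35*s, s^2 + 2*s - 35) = s + 7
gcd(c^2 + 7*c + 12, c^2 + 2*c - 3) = c + 3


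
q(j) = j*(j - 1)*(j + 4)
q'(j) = j*(j - 1) + j*(j + 4) + (j - 1)*(j + 4) = 3*j^2 + 6*j - 4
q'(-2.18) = -2.82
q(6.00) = 300.00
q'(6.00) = 140.00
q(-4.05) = -1.02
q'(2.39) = 27.48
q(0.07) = -0.26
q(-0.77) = 4.40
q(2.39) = 21.23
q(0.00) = 0.00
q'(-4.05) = 20.91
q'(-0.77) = -6.84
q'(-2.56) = 0.30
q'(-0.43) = -6.03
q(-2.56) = 13.12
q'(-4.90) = 38.63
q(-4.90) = -26.02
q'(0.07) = -3.57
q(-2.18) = 12.62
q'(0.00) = -4.00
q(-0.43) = 2.20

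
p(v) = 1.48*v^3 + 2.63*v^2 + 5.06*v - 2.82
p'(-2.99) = 29.03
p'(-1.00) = 4.24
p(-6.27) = -295.96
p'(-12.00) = 581.30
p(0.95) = 5.63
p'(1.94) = 31.97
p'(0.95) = 14.06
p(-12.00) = -2242.26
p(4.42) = 198.73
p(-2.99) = -34.00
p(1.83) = 24.32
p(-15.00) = -4481.97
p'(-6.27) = 146.63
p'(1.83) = 29.55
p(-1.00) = -6.73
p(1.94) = 27.70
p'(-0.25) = 4.02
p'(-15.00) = 925.16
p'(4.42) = 115.05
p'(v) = 4.44*v^2 + 5.26*v + 5.06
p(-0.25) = -3.94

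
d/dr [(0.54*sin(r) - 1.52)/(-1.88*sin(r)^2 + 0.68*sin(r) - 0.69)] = (1.0152*sin(r)^2 - 5.7152*sin(r) + 0.661)*cos(r)/(3.5344*sin(r)^4 - 2.5568*sin(r)^3 + 3.0568*sin(r)^2 - 0.9384*sin(r) + 0.4761)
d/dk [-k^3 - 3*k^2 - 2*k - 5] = -3*k^2 - 6*k - 2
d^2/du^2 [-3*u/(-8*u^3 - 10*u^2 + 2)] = 3*u*(4*u^2*(6*u + 5)^2 - 3*(8*u + 5)*(4*u^3 + 5*u^2 - 1))/(4*u^3 + 5*u^2 - 1)^3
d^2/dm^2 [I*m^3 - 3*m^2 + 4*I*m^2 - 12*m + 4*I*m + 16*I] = 6*I*m - 6 + 8*I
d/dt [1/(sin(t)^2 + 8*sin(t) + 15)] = -2*(sin(t) + 4)*cos(t)/(sin(t)^2 + 8*sin(t) + 15)^2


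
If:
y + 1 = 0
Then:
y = -1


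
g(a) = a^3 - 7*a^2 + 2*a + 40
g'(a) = 3*a^2 - 14*a + 2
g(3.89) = 0.72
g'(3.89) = -7.06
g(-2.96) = -53.19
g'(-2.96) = 69.72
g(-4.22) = -168.25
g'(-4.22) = 114.51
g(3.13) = 8.35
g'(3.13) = -12.43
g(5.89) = 13.27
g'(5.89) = 23.62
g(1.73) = 27.69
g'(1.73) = -13.24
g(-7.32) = -741.94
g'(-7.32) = 265.23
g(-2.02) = -0.85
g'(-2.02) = 42.52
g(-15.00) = -4940.00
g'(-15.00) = 887.00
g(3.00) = 10.00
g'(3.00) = -13.00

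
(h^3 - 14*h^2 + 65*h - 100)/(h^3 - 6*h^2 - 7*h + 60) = (h - 5)/(h + 3)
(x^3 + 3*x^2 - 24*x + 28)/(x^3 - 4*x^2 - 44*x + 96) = (x^2 + 5*x - 14)/(x^2 - 2*x - 48)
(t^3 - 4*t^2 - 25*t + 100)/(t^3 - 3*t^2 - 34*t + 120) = (t + 5)/(t + 6)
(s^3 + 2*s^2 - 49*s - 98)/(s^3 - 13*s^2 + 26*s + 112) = (s + 7)/(s - 8)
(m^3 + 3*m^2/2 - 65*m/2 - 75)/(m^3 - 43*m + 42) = (2*m^2 + 15*m + 25)/(2*(m^2 + 6*m - 7))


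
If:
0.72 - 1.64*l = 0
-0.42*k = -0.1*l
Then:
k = 0.10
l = 0.44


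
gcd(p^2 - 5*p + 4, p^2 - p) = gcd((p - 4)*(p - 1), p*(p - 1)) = p - 1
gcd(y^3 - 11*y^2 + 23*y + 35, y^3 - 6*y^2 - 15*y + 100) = y - 5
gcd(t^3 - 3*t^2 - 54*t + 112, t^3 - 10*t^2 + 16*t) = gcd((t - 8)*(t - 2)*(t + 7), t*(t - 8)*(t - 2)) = t^2 - 10*t + 16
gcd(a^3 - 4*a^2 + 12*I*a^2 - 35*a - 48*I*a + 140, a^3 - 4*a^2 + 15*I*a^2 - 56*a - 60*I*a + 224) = a^2 + a*(-4 + 7*I) - 28*I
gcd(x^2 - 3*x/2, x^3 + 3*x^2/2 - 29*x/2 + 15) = x - 3/2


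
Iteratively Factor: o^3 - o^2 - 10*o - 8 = (o + 1)*(o^2 - 2*o - 8) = (o + 1)*(o + 2)*(o - 4)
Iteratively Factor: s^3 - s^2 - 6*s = (s)*(s^2 - s - 6) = s*(s - 3)*(s + 2)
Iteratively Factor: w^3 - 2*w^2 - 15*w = (w)*(w^2 - 2*w - 15) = w*(w - 5)*(w + 3)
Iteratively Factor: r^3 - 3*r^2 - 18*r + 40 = (r - 2)*(r^2 - r - 20) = (r - 2)*(r + 4)*(r - 5)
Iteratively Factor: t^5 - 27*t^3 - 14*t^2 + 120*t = (t - 2)*(t^4 + 2*t^3 - 23*t^2 - 60*t) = (t - 2)*(t + 4)*(t^3 - 2*t^2 - 15*t) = t*(t - 2)*(t + 4)*(t^2 - 2*t - 15) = t*(t - 5)*(t - 2)*(t + 4)*(t + 3)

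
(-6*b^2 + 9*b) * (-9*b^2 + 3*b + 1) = 54*b^4 - 99*b^3 + 21*b^2 + 9*b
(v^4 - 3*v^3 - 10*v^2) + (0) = v^4 - 3*v^3 - 10*v^2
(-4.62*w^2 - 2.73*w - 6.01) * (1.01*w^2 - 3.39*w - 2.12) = -4.6662*w^4 + 12.9045*w^3 + 12.979*w^2 + 26.1615*w + 12.7412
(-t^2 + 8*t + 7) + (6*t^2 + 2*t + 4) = 5*t^2 + 10*t + 11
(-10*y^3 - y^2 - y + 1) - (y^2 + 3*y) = -10*y^3 - 2*y^2 - 4*y + 1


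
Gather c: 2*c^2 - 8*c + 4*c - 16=2*c^2 - 4*c - 16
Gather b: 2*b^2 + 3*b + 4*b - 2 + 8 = 2*b^2 + 7*b + 6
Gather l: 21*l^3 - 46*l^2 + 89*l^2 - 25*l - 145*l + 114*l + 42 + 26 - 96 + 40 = 21*l^3 + 43*l^2 - 56*l + 12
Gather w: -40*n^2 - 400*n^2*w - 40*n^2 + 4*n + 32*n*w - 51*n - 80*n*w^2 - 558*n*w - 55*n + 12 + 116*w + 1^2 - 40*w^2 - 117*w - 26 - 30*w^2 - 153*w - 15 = -80*n^2 - 102*n + w^2*(-80*n - 70) + w*(-400*n^2 - 526*n - 154) - 28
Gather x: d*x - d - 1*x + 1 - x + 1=-d + x*(d - 2) + 2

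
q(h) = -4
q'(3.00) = 0.00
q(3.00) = -4.00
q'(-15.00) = 0.00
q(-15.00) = -4.00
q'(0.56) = 0.00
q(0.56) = -4.00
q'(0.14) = 0.00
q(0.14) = -4.00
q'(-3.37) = 0.00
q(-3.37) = -4.00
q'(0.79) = 0.00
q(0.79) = -4.00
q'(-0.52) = 0.00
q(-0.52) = -4.00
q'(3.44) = 0.00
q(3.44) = -4.00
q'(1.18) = 0.00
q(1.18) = -4.00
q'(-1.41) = 0.00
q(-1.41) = -4.00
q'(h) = 0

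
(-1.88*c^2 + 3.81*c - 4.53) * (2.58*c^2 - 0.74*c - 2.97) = -4.8504*c^4 + 11.221*c^3 - 8.9232*c^2 - 7.9635*c + 13.4541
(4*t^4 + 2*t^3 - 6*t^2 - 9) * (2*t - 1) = 8*t^5 - 14*t^3 + 6*t^2 - 18*t + 9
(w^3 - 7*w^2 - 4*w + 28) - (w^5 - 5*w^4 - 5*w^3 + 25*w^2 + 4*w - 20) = -w^5 + 5*w^4 + 6*w^3 - 32*w^2 - 8*w + 48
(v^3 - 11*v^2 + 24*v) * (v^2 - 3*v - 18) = v^5 - 14*v^4 + 39*v^3 + 126*v^2 - 432*v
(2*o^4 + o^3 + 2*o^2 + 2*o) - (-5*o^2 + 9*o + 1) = 2*o^4 + o^3 + 7*o^2 - 7*o - 1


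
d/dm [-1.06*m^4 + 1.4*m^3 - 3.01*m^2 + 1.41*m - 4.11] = -4.24*m^3 + 4.2*m^2 - 6.02*m + 1.41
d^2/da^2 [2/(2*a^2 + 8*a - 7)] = 8*(-2*a^2 - 8*a + 8*(a + 2)^2 + 7)/(2*a^2 + 8*a - 7)^3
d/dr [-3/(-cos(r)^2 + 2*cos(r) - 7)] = 6*(cos(r) - 1)*sin(r)/(cos(r)^2 - 2*cos(r) + 7)^2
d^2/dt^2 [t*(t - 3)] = 2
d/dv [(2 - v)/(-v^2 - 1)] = (v^2 - 2*v*(v - 2) + 1)/(v^2 + 1)^2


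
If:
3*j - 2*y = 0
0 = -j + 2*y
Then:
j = 0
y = 0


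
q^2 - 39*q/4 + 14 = (q - 8)*(q - 7/4)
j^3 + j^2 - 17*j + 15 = (j - 3)*(j - 1)*(j + 5)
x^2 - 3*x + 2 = (x - 2)*(x - 1)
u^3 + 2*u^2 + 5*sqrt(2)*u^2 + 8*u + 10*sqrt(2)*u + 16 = (u + 2)*(u + sqrt(2))*(u + 4*sqrt(2))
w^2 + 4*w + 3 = (w + 1)*(w + 3)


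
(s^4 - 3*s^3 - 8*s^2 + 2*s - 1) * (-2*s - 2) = -2*s^5 + 4*s^4 + 22*s^3 + 12*s^2 - 2*s + 2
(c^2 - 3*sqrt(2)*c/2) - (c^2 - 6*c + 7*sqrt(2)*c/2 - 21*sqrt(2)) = -5*sqrt(2)*c + 6*c + 21*sqrt(2)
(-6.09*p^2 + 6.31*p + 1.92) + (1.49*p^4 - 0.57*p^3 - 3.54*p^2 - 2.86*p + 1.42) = 1.49*p^4 - 0.57*p^3 - 9.63*p^2 + 3.45*p + 3.34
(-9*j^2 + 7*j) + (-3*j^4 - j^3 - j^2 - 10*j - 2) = -3*j^4 - j^3 - 10*j^2 - 3*j - 2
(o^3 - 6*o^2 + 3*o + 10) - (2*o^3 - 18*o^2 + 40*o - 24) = -o^3 + 12*o^2 - 37*o + 34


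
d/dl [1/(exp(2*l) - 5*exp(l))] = (5 - 2*exp(l))*exp(-l)/(exp(l) - 5)^2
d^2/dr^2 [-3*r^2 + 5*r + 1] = -6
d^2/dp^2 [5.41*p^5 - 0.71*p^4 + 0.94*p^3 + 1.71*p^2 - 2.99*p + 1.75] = 108.2*p^3 - 8.52*p^2 + 5.64*p + 3.42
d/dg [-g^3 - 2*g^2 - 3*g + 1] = -3*g^2 - 4*g - 3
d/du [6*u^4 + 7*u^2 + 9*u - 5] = 24*u^3 + 14*u + 9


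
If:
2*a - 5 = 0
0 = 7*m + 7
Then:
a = 5/2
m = -1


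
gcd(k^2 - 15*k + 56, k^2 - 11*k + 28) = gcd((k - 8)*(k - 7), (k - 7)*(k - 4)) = k - 7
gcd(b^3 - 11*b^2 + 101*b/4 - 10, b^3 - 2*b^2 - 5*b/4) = b - 5/2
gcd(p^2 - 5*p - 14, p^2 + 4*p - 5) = 1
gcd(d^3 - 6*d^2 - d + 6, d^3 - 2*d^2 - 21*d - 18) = d^2 - 5*d - 6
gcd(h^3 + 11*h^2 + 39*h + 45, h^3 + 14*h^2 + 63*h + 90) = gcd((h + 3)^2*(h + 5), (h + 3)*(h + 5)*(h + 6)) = h^2 + 8*h + 15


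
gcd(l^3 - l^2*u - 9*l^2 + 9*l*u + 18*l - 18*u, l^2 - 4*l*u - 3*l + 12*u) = l - 3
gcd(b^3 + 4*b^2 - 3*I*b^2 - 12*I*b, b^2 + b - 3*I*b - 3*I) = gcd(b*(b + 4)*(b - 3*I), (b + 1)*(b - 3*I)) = b - 3*I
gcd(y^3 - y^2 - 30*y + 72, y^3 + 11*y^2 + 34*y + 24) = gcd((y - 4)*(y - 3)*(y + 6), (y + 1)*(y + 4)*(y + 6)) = y + 6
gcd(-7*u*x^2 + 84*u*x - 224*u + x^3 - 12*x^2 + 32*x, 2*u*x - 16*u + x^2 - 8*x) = x - 8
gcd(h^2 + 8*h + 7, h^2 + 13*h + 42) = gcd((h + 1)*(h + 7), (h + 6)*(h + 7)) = h + 7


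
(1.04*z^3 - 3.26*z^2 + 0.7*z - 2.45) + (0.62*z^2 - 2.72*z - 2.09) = 1.04*z^3 - 2.64*z^2 - 2.02*z - 4.54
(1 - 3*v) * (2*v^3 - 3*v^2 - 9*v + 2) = -6*v^4 + 11*v^3 + 24*v^2 - 15*v + 2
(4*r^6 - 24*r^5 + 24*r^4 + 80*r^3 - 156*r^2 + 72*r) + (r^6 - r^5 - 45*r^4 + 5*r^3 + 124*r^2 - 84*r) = 5*r^6 - 25*r^5 - 21*r^4 + 85*r^3 - 32*r^2 - 12*r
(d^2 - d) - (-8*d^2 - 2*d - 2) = 9*d^2 + d + 2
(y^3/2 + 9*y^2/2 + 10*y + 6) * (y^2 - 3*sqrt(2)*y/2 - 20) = y^5/2 - 3*sqrt(2)*y^4/4 + 9*y^4/2 - 27*sqrt(2)*y^3/4 - 84*y^2 - 15*sqrt(2)*y^2 - 200*y - 9*sqrt(2)*y - 120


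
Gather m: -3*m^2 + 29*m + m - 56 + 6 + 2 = -3*m^2 + 30*m - 48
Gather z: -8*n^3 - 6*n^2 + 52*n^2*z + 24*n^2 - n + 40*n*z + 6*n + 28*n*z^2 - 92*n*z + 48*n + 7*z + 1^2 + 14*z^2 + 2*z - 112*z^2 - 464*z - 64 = -8*n^3 + 18*n^2 + 53*n + z^2*(28*n - 98) + z*(52*n^2 - 52*n - 455) - 63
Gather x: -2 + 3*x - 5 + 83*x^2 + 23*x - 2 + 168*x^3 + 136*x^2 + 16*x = 168*x^3 + 219*x^2 + 42*x - 9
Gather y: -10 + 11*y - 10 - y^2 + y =-y^2 + 12*y - 20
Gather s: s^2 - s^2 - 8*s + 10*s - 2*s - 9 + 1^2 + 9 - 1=0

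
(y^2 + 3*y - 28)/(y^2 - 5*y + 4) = (y + 7)/(y - 1)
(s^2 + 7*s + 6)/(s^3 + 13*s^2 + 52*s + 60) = (s + 1)/(s^2 + 7*s + 10)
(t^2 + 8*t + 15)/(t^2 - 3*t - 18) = (t + 5)/(t - 6)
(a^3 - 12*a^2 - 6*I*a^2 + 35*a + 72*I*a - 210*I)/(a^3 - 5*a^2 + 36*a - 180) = (a - 7)/(a + 6*I)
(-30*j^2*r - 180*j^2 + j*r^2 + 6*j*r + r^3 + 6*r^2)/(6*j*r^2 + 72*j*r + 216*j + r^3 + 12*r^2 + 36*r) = (-5*j + r)/(r + 6)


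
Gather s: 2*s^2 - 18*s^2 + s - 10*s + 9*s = -16*s^2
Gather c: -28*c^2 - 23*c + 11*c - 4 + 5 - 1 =-28*c^2 - 12*c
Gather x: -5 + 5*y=5*y - 5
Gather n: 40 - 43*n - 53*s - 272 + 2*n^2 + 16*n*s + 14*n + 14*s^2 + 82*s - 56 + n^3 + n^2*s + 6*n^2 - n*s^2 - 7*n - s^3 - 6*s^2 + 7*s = n^3 + n^2*(s + 8) + n*(-s^2 + 16*s - 36) - s^3 + 8*s^2 + 36*s - 288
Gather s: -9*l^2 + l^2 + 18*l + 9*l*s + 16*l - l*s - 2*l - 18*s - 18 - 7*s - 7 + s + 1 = -8*l^2 + 32*l + s*(8*l - 24) - 24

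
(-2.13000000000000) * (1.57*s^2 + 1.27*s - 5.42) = -3.3441*s^2 - 2.7051*s + 11.5446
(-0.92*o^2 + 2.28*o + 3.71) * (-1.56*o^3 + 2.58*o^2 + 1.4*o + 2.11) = 1.4352*o^5 - 5.9304*o^4 - 1.1932*o^3 + 10.8226*o^2 + 10.0048*o + 7.8281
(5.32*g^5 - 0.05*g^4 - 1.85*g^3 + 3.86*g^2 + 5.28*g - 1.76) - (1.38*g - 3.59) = 5.32*g^5 - 0.05*g^4 - 1.85*g^3 + 3.86*g^2 + 3.9*g + 1.83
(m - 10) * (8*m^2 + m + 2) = 8*m^3 - 79*m^2 - 8*m - 20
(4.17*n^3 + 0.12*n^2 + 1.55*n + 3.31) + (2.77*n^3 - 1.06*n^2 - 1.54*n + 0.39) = 6.94*n^3 - 0.94*n^2 + 0.01*n + 3.7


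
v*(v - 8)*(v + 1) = v^3 - 7*v^2 - 8*v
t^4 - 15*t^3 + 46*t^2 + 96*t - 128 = (t - 8)^2*(t - 1)*(t + 2)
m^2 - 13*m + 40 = (m - 8)*(m - 5)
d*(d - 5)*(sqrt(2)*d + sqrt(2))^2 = 2*d^4 - 6*d^3 - 18*d^2 - 10*d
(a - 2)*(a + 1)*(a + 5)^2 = a^4 + 9*a^3 + 13*a^2 - 45*a - 50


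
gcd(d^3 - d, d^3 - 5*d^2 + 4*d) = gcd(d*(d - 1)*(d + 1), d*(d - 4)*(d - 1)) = d^2 - d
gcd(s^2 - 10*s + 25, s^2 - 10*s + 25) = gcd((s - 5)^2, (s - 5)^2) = s^2 - 10*s + 25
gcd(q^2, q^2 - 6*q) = q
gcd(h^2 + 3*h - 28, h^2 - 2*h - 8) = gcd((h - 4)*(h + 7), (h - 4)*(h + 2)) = h - 4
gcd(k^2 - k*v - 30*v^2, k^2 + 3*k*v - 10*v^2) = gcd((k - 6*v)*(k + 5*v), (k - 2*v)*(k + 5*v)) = k + 5*v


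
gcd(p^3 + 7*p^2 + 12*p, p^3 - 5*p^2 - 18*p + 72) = p + 4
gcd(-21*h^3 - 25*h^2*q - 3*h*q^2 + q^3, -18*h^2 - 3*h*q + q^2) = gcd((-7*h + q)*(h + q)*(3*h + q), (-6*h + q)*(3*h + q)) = 3*h + q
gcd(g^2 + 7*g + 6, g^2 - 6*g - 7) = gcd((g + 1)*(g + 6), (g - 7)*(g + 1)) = g + 1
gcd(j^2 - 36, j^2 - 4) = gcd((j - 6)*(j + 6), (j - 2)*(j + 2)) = 1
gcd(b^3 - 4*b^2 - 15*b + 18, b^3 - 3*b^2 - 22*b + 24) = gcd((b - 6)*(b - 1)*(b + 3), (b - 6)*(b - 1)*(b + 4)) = b^2 - 7*b + 6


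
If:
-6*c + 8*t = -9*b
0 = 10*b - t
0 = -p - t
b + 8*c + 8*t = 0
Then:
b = 0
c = 0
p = 0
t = 0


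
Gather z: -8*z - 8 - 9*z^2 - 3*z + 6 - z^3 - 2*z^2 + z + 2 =-z^3 - 11*z^2 - 10*z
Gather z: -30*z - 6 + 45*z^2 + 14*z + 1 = 45*z^2 - 16*z - 5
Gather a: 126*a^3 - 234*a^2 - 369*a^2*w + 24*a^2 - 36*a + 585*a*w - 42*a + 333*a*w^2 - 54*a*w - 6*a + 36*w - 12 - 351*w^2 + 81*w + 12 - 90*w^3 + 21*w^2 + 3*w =126*a^3 + a^2*(-369*w - 210) + a*(333*w^2 + 531*w - 84) - 90*w^3 - 330*w^2 + 120*w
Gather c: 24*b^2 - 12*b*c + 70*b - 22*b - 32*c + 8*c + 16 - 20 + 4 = 24*b^2 + 48*b + c*(-12*b - 24)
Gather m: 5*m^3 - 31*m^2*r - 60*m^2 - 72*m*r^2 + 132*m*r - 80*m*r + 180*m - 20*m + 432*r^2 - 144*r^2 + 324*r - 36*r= 5*m^3 + m^2*(-31*r - 60) + m*(-72*r^2 + 52*r + 160) + 288*r^2 + 288*r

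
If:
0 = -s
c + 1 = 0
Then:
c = -1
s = 0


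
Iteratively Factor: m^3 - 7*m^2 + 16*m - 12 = (m - 2)*(m^2 - 5*m + 6) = (m - 3)*(m - 2)*(m - 2)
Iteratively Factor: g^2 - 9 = (g - 3)*(g + 3)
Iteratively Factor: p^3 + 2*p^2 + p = (p + 1)*(p^2 + p) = (p + 1)^2*(p)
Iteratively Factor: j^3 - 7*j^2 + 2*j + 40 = (j + 2)*(j^2 - 9*j + 20) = (j - 4)*(j + 2)*(j - 5)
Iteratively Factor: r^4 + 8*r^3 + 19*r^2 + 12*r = (r)*(r^3 + 8*r^2 + 19*r + 12) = r*(r + 1)*(r^2 + 7*r + 12) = r*(r + 1)*(r + 3)*(r + 4)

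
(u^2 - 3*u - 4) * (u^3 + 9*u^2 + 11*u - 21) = u^5 + 6*u^4 - 20*u^3 - 90*u^2 + 19*u + 84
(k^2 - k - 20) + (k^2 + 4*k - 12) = 2*k^2 + 3*k - 32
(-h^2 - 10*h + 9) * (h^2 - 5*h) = -h^4 - 5*h^3 + 59*h^2 - 45*h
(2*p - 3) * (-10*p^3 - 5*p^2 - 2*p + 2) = -20*p^4 + 20*p^3 + 11*p^2 + 10*p - 6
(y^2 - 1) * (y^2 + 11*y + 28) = y^4 + 11*y^3 + 27*y^2 - 11*y - 28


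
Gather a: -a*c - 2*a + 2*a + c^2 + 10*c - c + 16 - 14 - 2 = -a*c + c^2 + 9*c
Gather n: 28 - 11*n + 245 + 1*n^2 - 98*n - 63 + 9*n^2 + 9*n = 10*n^2 - 100*n + 210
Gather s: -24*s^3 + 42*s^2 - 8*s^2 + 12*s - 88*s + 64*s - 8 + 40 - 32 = -24*s^3 + 34*s^2 - 12*s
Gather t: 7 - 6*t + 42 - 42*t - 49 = -48*t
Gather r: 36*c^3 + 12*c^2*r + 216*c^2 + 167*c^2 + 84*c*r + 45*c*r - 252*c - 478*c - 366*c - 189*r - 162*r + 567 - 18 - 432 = 36*c^3 + 383*c^2 - 1096*c + r*(12*c^2 + 129*c - 351) + 117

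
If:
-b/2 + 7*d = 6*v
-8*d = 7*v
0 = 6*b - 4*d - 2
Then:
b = 97/284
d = 7/568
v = -1/71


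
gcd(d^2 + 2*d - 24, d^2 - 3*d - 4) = d - 4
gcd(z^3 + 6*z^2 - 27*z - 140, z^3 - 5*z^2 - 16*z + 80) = z^2 - z - 20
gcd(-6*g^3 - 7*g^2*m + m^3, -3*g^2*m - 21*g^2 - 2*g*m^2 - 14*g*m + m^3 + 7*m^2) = 3*g^2 + 2*g*m - m^2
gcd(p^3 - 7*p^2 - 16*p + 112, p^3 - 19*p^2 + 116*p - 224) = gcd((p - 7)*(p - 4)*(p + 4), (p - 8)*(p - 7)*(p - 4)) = p^2 - 11*p + 28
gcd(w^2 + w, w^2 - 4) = 1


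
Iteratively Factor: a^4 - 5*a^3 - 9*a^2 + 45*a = (a)*(a^3 - 5*a^2 - 9*a + 45) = a*(a - 3)*(a^2 - 2*a - 15) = a*(a - 5)*(a - 3)*(a + 3)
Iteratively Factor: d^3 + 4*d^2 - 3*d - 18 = (d + 3)*(d^2 + d - 6) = (d + 3)^2*(d - 2)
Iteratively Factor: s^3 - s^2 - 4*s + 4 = (s + 2)*(s^2 - 3*s + 2) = (s - 2)*(s + 2)*(s - 1)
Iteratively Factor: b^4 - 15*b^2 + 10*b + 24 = (b - 3)*(b^3 + 3*b^2 - 6*b - 8) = (b - 3)*(b + 4)*(b^2 - b - 2) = (b - 3)*(b + 1)*(b + 4)*(b - 2)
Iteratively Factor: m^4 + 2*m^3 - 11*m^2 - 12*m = (m + 1)*(m^3 + m^2 - 12*m) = (m + 1)*(m + 4)*(m^2 - 3*m) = (m - 3)*(m + 1)*(m + 4)*(m)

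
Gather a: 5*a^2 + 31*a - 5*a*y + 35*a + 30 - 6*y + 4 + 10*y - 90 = 5*a^2 + a*(66 - 5*y) + 4*y - 56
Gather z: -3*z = -3*z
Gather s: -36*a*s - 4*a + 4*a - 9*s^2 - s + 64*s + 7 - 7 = -9*s^2 + s*(63 - 36*a)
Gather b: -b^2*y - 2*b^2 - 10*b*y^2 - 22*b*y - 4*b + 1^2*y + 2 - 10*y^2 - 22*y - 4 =b^2*(-y - 2) + b*(-10*y^2 - 22*y - 4) - 10*y^2 - 21*y - 2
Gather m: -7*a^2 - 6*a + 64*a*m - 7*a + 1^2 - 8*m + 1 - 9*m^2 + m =-7*a^2 - 13*a - 9*m^2 + m*(64*a - 7) + 2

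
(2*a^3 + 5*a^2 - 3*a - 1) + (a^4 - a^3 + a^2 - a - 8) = a^4 + a^3 + 6*a^2 - 4*a - 9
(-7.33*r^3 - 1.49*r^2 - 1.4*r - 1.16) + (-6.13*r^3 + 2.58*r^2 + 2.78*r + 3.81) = -13.46*r^3 + 1.09*r^2 + 1.38*r + 2.65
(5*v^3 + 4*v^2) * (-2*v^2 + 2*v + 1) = -10*v^5 + 2*v^4 + 13*v^3 + 4*v^2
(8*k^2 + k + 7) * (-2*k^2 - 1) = -16*k^4 - 2*k^3 - 22*k^2 - k - 7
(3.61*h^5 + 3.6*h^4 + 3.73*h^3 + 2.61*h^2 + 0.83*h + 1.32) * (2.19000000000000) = 7.9059*h^5 + 7.884*h^4 + 8.1687*h^3 + 5.7159*h^2 + 1.8177*h + 2.8908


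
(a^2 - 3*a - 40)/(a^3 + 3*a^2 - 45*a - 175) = (a - 8)/(a^2 - 2*a - 35)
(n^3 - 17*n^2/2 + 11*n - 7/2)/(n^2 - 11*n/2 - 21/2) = (2*n^2 - 3*n + 1)/(2*n + 3)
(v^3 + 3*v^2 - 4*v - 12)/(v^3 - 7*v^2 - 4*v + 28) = (v + 3)/(v - 7)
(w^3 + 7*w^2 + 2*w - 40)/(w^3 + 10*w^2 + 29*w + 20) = (w - 2)/(w + 1)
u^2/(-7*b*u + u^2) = u/(-7*b + u)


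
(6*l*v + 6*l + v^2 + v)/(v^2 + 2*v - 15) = (6*l*v + 6*l + v^2 + v)/(v^2 + 2*v - 15)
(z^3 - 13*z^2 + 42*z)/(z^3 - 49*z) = (z - 6)/(z + 7)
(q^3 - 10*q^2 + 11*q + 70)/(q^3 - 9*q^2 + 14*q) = (q^2 - 3*q - 10)/(q*(q - 2))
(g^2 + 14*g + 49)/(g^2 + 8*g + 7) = (g + 7)/(g + 1)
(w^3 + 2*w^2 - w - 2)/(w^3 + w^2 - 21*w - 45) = (w^3 + 2*w^2 - w - 2)/(w^3 + w^2 - 21*w - 45)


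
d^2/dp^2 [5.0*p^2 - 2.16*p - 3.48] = 10.0000000000000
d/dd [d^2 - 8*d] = 2*d - 8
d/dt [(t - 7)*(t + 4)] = 2*t - 3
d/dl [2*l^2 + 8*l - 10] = 4*l + 8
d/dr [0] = 0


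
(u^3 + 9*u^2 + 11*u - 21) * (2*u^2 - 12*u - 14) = 2*u^5 + 6*u^4 - 100*u^3 - 300*u^2 + 98*u + 294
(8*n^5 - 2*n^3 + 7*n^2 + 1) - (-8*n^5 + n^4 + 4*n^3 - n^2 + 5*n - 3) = 16*n^5 - n^4 - 6*n^3 + 8*n^2 - 5*n + 4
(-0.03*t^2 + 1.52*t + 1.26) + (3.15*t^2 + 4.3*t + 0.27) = 3.12*t^2 + 5.82*t + 1.53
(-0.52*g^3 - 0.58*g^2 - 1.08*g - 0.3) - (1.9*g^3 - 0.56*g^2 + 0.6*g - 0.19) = -2.42*g^3 - 0.0199999999999999*g^2 - 1.68*g - 0.11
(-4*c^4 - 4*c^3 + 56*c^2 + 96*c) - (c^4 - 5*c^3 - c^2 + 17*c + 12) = -5*c^4 + c^3 + 57*c^2 + 79*c - 12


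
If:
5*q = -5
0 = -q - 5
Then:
No Solution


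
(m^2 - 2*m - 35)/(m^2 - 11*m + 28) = (m + 5)/(m - 4)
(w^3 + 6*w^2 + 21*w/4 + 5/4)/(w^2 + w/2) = w + 11/2 + 5/(2*w)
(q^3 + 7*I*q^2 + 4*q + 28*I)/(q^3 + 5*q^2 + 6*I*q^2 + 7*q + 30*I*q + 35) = (q^2 + 4)/(q^2 + q*(5 - I) - 5*I)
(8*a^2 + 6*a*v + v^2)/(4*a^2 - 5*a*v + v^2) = (8*a^2 + 6*a*v + v^2)/(4*a^2 - 5*a*v + v^2)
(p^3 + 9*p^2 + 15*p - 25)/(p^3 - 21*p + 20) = (p + 5)/(p - 4)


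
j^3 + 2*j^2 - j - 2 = (j - 1)*(j + 1)*(j + 2)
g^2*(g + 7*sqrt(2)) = g^3 + 7*sqrt(2)*g^2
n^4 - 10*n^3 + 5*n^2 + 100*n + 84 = (n - 7)*(n - 6)*(n + 1)*(n + 2)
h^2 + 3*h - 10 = (h - 2)*(h + 5)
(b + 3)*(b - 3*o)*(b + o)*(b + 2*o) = b^4 + 3*b^3 - 7*b^2*o^2 - 6*b*o^3 - 21*b*o^2 - 18*o^3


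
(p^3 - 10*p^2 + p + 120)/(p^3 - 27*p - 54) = (p^2 - 13*p + 40)/(p^2 - 3*p - 18)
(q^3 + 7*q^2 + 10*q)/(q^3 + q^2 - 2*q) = (q + 5)/(q - 1)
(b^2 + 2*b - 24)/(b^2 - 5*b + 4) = (b + 6)/(b - 1)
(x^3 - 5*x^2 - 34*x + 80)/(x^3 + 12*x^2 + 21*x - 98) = (x^2 - 3*x - 40)/(x^2 + 14*x + 49)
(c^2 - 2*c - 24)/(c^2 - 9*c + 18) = (c + 4)/(c - 3)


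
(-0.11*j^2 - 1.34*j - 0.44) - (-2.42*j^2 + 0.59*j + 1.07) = 2.31*j^2 - 1.93*j - 1.51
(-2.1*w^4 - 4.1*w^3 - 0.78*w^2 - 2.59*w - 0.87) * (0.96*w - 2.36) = -2.016*w^5 + 1.02*w^4 + 8.9272*w^3 - 0.6456*w^2 + 5.2772*w + 2.0532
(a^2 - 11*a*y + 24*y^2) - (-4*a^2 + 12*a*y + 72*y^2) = 5*a^2 - 23*a*y - 48*y^2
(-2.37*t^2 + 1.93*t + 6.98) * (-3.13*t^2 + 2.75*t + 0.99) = 7.4181*t^4 - 12.5584*t^3 - 18.8862*t^2 + 21.1057*t + 6.9102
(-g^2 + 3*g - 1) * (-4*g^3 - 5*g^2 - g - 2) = 4*g^5 - 7*g^4 - 10*g^3 + 4*g^2 - 5*g + 2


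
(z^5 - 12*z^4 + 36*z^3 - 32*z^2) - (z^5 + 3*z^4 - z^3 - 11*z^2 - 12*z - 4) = -15*z^4 + 37*z^3 - 21*z^2 + 12*z + 4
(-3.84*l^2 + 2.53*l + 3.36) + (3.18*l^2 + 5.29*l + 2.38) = -0.66*l^2 + 7.82*l + 5.74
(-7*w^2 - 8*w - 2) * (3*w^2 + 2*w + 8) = -21*w^4 - 38*w^3 - 78*w^2 - 68*w - 16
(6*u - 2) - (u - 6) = 5*u + 4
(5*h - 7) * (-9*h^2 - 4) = -45*h^3 + 63*h^2 - 20*h + 28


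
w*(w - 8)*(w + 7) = w^3 - w^2 - 56*w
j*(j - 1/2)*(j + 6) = j^3 + 11*j^2/2 - 3*j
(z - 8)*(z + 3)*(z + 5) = z^3 - 49*z - 120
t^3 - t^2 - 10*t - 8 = (t - 4)*(t + 1)*(t + 2)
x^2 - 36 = (x - 6)*(x + 6)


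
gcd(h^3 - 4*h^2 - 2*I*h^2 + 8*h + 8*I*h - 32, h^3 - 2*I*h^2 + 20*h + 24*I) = h + 2*I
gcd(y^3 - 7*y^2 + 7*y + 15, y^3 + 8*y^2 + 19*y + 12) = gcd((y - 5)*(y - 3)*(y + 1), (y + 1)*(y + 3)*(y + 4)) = y + 1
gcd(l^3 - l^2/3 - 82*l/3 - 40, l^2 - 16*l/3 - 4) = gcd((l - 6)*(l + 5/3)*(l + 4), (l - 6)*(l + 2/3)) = l - 6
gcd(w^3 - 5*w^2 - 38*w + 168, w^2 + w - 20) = w - 4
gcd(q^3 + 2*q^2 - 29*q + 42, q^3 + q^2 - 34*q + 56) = q^2 + 5*q - 14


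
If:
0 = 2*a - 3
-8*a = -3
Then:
No Solution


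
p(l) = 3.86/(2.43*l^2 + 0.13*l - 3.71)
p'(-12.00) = 0.00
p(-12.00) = 0.01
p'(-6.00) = 0.02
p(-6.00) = 0.05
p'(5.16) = -0.03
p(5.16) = 0.06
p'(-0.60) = 1.27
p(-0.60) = -1.33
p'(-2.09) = 0.88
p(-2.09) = 0.58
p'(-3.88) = 0.07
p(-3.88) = 0.12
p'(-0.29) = 0.39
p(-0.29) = -1.09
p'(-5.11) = 0.03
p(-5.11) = 0.07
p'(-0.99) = 8.51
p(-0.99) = -2.65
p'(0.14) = -0.24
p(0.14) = -1.06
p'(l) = 3.86*(-4.86*l - 0.13)/(2.43*l^2 + 0.13*l - 3.71)^2 = (-18.7596*l - 0.5018)/(2.43*l^2 + 0.13*l - 3.71)^2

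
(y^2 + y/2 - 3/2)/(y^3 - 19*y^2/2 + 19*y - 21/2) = (2*y + 3)/(2*y^2 - 17*y + 21)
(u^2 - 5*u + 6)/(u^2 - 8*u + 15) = (u - 2)/(u - 5)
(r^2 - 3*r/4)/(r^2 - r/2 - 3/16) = 4*r/(4*r + 1)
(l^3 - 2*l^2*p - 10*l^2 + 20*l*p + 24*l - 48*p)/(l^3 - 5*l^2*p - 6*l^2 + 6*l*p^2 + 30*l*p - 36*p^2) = (4 - l)/(-l + 3*p)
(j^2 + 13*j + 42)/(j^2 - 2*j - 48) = (j + 7)/(j - 8)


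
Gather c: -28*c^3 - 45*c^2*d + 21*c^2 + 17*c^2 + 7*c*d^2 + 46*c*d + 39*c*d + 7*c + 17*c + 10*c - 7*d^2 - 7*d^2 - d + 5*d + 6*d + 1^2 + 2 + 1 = -28*c^3 + c^2*(38 - 45*d) + c*(7*d^2 + 85*d + 34) - 14*d^2 + 10*d + 4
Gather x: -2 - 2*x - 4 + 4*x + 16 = 2*x + 10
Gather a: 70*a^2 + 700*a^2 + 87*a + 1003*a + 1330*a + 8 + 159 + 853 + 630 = 770*a^2 + 2420*a + 1650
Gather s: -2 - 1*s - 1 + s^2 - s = s^2 - 2*s - 3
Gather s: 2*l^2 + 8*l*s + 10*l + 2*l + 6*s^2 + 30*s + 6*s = 2*l^2 + 12*l + 6*s^2 + s*(8*l + 36)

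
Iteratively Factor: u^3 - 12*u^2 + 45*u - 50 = (u - 2)*(u^2 - 10*u + 25) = (u - 5)*(u - 2)*(u - 5)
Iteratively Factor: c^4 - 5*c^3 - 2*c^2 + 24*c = (c - 4)*(c^3 - c^2 - 6*c) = (c - 4)*(c - 3)*(c^2 + 2*c) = c*(c - 4)*(c - 3)*(c + 2)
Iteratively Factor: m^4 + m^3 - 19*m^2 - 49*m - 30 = (m + 1)*(m^3 - 19*m - 30) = (m + 1)*(m + 3)*(m^2 - 3*m - 10) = (m - 5)*(m + 1)*(m + 3)*(m + 2)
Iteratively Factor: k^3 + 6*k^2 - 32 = (k - 2)*(k^2 + 8*k + 16) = (k - 2)*(k + 4)*(k + 4)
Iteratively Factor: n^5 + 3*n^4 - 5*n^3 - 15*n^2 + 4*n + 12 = (n - 2)*(n^4 + 5*n^3 + 5*n^2 - 5*n - 6) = (n - 2)*(n - 1)*(n^3 + 6*n^2 + 11*n + 6) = (n - 2)*(n - 1)*(n + 1)*(n^2 + 5*n + 6) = (n - 2)*(n - 1)*(n + 1)*(n + 2)*(n + 3)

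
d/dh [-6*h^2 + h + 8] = 1 - 12*h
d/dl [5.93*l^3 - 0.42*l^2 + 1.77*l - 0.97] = 17.79*l^2 - 0.84*l + 1.77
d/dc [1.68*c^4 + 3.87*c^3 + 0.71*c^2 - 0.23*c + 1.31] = 6.72*c^3 + 11.61*c^2 + 1.42*c - 0.23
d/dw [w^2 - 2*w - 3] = 2*w - 2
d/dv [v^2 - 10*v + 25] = 2*v - 10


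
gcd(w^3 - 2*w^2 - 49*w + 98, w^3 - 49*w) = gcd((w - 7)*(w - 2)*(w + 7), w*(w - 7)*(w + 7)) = w^2 - 49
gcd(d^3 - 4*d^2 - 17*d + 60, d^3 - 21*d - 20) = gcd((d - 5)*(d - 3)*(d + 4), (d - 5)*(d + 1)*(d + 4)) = d^2 - d - 20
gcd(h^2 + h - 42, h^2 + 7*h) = h + 7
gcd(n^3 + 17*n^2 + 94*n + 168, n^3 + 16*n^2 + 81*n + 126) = n^2 + 13*n + 42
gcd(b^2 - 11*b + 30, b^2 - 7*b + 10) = b - 5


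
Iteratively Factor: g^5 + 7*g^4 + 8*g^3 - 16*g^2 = (g - 1)*(g^4 + 8*g^3 + 16*g^2) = g*(g - 1)*(g^3 + 8*g^2 + 16*g) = g*(g - 1)*(g + 4)*(g^2 + 4*g) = g^2*(g - 1)*(g + 4)*(g + 4)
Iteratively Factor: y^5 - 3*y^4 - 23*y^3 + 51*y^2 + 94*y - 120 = (y + 2)*(y^4 - 5*y^3 - 13*y^2 + 77*y - 60) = (y - 5)*(y + 2)*(y^3 - 13*y + 12) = (y - 5)*(y - 1)*(y + 2)*(y^2 + y - 12) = (y - 5)*(y - 3)*(y - 1)*(y + 2)*(y + 4)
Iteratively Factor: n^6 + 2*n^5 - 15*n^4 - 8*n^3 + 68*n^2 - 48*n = (n - 2)*(n^5 + 4*n^4 - 7*n^3 - 22*n^2 + 24*n) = n*(n - 2)*(n^4 + 4*n^3 - 7*n^2 - 22*n + 24) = n*(n - 2)^2*(n^3 + 6*n^2 + 5*n - 12) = n*(n - 2)^2*(n - 1)*(n^2 + 7*n + 12) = n*(n - 2)^2*(n - 1)*(n + 3)*(n + 4)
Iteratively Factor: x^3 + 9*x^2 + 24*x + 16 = (x + 1)*(x^2 + 8*x + 16) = (x + 1)*(x + 4)*(x + 4)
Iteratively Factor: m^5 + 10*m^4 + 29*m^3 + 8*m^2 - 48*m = (m + 4)*(m^4 + 6*m^3 + 5*m^2 - 12*m) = (m + 3)*(m + 4)*(m^3 + 3*m^2 - 4*m) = (m - 1)*(m + 3)*(m + 4)*(m^2 + 4*m) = (m - 1)*(m + 3)*(m + 4)^2*(m)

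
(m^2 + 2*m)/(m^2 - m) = (m + 2)/(m - 1)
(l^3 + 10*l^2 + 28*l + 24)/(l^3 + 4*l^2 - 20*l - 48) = (l + 2)/(l - 4)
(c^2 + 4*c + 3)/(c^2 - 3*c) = (c^2 + 4*c + 3)/(c*(c - 3))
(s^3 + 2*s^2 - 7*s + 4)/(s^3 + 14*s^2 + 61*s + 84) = (s^2 - 2*s + 1)/(s^2 + 10*s + 21)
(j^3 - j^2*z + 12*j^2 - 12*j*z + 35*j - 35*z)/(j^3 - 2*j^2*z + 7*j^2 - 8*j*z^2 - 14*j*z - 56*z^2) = (-j^2 + j*z - 5*j + 5*z)/(-j^2 + 2*j*z + 8*z^2)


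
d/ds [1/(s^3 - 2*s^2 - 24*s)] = (-3*s^2 + 4*s + 24)/(s^2*(-s^2 + 2*s + 24)^2)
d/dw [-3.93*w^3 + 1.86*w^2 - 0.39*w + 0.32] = -11.79*w^2 + 3.72*w - 0.39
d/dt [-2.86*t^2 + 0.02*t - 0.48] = 0.02 - 5.72*t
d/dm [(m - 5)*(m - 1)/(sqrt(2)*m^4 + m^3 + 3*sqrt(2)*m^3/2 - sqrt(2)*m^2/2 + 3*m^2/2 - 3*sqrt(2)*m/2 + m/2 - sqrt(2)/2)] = 2*(-(m - 5)*(m - 1)*(8*sqrt(2)*m^3 + 6*m^2 + 9*sqrt(2)*m^2 - 2*sqrt(2)*m + 6*m - 3*sqrt(2) + 1) + 2*(m - 3)*(2*sqrt(2)*m^4 + 2*m^3 + 3*sqrt(2)*m^3 - sqrt(2)*m^2 + 3*m^2 - 3*sqrt(2)*m + m - sqrt(2)))/(2*sqrt(2)*m^4 + 2*m^3 + 3*sqrt(2)*m^3 - sqrt(2)*m^2 + 3*m^2 - 3*sqrt(2)*m + m - sqrt(2))^2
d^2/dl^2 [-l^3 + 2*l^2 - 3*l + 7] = 4 - 6*l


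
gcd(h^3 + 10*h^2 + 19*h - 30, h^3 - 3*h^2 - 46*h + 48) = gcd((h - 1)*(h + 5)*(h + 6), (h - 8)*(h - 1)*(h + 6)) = h^2 + 5*h - 6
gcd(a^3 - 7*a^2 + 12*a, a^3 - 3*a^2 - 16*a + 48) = a^2 - 7*a + 12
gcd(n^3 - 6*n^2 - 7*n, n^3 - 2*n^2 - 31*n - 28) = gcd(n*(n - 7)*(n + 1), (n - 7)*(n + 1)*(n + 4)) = n^2 - 6*n - 7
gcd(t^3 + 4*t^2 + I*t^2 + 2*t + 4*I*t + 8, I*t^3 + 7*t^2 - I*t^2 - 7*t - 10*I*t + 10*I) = 1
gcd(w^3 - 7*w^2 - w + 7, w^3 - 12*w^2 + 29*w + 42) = w^2 - 6*w - 7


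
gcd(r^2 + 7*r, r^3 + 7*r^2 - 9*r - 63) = r + 7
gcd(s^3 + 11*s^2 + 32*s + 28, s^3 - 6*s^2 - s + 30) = s + 2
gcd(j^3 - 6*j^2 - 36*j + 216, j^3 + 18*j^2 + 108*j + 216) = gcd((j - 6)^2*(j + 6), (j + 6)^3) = j + 6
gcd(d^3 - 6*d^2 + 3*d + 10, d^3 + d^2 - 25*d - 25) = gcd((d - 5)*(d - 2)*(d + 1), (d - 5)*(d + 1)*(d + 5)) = d^2 - 4*d - 5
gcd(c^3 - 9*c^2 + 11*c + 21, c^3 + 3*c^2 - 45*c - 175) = c - 7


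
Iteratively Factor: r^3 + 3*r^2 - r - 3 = (r - 1)*(r^2 + 4*r + 3) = (r - 1)*(r + 1)*(r + 3)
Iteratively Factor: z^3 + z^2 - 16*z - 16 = (z + 1)*(z^2 - 16) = (z + 1)*(z + 4)*(z - 4)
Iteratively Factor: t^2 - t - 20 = (t + 4)*(t - 5)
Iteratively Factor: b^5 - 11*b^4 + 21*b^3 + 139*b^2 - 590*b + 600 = (b - 2)*(b^4 - 9*b^3 + 3*b^2 + 145*b - 300) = (b - 2)*(b + 4)*(b^3 - 13*b^2 + 55*b - 75) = (b - 5)*(b - 2)*(b + 4)*(b^2 - 8*b + 15) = (b - 5)*(b - 3)*(b - 2)*(b + 4)*(b - 5)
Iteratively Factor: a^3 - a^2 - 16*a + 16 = (a + 4)*(a^2 - 5*a + 4) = (a - 4)*(a + 4)*(a - 1)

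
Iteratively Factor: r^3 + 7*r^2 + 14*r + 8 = (r + 2)*(r^2 + 5*r + 4) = (r + 2)*(r + 4)*(r + 1)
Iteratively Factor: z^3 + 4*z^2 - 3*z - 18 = (z + 3)*(z^2 + z - 6) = (z + 3)^2*(z - 2)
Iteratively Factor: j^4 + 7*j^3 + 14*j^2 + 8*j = (j)*(j^3 + 7*j^2 + 14*j + 8) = j*(j + 4)*(j^2 + 3*j + 2) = j*(j + 2)*(j + 4)*(j + 1)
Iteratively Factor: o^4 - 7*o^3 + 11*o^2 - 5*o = (o - 5)*(o^3 - 2*o^2 + o) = (o - 5)*(o - 1)*(o^2 - o) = (o - 5)*(o - 1)^2*(o)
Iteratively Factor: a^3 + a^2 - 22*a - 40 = (a + 2)*(a^2 - a - 20) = (a + 2)*(a + 4)*(a - 5)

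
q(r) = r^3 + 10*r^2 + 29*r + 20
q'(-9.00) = 92.00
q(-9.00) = -160.00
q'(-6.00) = 17.00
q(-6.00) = -10.00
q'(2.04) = 82.28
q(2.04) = 129.27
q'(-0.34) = 22.55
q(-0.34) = 11.26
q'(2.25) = 89.19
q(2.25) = 147.27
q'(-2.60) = -2.72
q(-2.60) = -5.38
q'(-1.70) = 3.67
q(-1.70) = -5.31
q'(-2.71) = -3.17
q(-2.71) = -5.05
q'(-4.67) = 1.03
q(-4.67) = 0.81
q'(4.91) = 199.52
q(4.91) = 521.84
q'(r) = 3*r^2 + 20*r + 29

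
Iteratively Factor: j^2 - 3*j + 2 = (j - 1)*(j - 2)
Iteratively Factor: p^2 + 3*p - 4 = (p - 1)*(p + 4)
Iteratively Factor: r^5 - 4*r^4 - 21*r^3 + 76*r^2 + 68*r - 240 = (r - 3)*(r^4 - r^3 - 24*r^2 + 4*r + 80) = (r - 3)*(r + 4)*(r^3 - 5*r^2 - 4*r + 20) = (r - 3)*(r - 2)*(r + 4)*(r^2 - 3*r - 10) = (r - 3)*(r - 2)*(r + 2)*(r + 4)*(r - 5)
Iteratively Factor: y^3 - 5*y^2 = (y)*(y^2 - 5*y) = y^2*(y - 5)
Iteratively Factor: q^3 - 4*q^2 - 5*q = (q + 1)*(q^2 - 5*q) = q*(q + 1)*(q - 5)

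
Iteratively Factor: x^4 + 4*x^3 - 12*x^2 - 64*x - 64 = (x + 2)*(x^3 + 2*x^2 - 16*x - 32) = (x - 4)*(x + 2)*(x^2 + 6*x + 8) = (x - 4)*(x + 2)*(x + 4)*(x + 2)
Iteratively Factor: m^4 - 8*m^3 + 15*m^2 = (m)*(m^3 - 8*m^2 + 15*m) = m*(m - 3)*(m^2 - 5*m) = m*(m - 5)*(m - 3)*(m)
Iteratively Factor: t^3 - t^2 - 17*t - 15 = (t - 5)*(t^2 + 4*t + 3) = (t - 5)*(t + 1)*(t + 3)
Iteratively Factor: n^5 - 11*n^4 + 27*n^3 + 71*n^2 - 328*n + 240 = (n - 4)*(n^4 - 7*n^3 - n^2 + 67*n - 60) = (n - 4)^2*(n^3 - 3*n^2 - 13*n + 15) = (n - 4)^2*(n - 1)*(n^2 - 2*n - 15) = (n - 4)^2*(n - 1)*(n + 3)*(n - 5)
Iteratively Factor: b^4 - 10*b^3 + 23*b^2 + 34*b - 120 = (b - 5)*(b^3 - 5*b^2 - 2*b + 24) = (b - 5)*(b - 4)*(b^2 - b - 6) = (b - 5)*(b - 4)*(b + 2)*(b - 3)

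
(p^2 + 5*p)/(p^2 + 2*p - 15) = p/(p - 3)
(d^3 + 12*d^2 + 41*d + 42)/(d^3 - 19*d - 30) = (d + 7)/(d - 5)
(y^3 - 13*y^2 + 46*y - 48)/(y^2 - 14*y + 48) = (y^2 - 5*y + 6)/(y - 6)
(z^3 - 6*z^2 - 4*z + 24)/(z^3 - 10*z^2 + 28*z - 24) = (z + 2)/(z - 2)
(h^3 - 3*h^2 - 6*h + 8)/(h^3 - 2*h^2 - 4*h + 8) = (h^2 - 5*h + 4)/(h^2 - 4*h + 4)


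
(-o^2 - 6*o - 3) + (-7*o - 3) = -o^2 - 13*o - 6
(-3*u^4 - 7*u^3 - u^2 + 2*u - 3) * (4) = -12*u^4 - 28*u^3 - 4*u^2 + 8*u - 12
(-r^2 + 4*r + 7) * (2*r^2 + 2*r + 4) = -2*r^4 + 6*r^3 + 18*r^2 + 30*r + 28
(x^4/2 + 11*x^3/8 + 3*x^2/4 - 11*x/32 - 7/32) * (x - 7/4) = x^5/2 + x^4/2 - 53*x^3/32 - 53*x^2/32 + 49*x/128 + 49/128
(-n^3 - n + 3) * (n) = -n^4 - n^2 + 3*n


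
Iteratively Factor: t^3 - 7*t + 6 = (t - 2)*(t^2 + 2*t - 3) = (t - 2)*(t - 1)*(t + 3)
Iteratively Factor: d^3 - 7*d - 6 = (d + 1)*(d^2 - d - 6) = (d + 1)*(d + 2)*(d - 3)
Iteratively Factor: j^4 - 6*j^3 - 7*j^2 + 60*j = (j - 5)*(j^3 - j^2 - 12*j) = (j - 5)*(j - 4)*(j^2 + 3*j) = (j - 5)*(j - 4)*(j + 3)*(j)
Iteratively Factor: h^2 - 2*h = (h - 2)*(h)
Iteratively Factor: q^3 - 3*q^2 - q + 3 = (q - 3)*(q^2 - 1) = (q - 3)*(q + 1)*(q - 1)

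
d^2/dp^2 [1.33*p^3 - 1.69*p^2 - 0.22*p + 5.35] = 7.98*p - 3.38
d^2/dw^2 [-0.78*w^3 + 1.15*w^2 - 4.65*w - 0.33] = 2.3 - 4.68*w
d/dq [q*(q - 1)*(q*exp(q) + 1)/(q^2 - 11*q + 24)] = (-q*(q - 1)*(2*q - 11)*(q*exp(q) + 1) + (q^2 - 11*q + 24)*(q*(q - 1)*(q + 1)*exp(q) + q*(q*exp(q) + 1) + (q - 1)*(q*exp(q) + 1)))/(q^2 - 11*q + 24)^2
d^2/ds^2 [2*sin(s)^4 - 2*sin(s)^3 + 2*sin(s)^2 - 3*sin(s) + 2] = -32*sin(s)^4 + 18*sin(s)^3 + 16*sin(s)^2 - 9*sin(s) + 4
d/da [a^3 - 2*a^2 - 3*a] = 3*a^2 - 4*a - 3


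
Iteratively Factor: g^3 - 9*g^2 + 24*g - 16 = (g - 4)*(g^2 - 5*g + 4) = (g - 4)^2*(g - 1)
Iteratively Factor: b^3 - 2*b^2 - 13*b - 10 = (b + 2)*(b^2 - 4*b - 5) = (b - 5)*(b + 2)*(b + 1)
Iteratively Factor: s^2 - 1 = (s - 1)*(s + 1)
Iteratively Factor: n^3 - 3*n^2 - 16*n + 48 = (n - 3)*(n^2 - 16) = (n - 4)*(n - 3)*(n + 4)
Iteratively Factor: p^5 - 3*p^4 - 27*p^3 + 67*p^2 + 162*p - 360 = (p + 3)*(p^4 - 6*p^3 - 9*p^2 + 94*p - 120) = (p - 2)*(p + 3)*(p^3 - 4*p^2 - 17*p + 60) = (p - 5)*(p - 2)*(p + 3)*(p^2 + p - 12) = (p - 5)*(p - 3)*(p - 2)*(p + 3)*(p + 4)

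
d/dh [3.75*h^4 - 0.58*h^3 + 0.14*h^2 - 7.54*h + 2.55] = 15.0*h^3 - 1.74*h^2 + 0.28*h - 7.54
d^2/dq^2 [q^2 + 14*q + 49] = 2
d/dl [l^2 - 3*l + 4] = 2*l - 3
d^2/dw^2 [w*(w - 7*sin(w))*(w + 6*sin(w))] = w^2*sin(w) - 4*w*cos(w) - 84*w*cos(2*w) + 6*w - 2*sin(w) - 84*sin(2*w)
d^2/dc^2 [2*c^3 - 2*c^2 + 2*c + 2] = 12*c - 4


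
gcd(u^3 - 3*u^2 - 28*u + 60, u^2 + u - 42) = u - 6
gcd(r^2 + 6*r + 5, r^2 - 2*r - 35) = r + 5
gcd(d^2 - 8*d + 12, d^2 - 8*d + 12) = d^2 - 8*d + 12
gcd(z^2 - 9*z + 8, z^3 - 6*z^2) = 1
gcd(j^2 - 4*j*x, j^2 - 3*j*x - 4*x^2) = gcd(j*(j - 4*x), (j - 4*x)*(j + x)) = -j + 4*x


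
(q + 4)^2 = q^2 + 8*q + 16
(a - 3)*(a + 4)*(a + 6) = a^3 + 7*a^2 - 6*a - 72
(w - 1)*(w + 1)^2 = w^3 + w^2 - w - 1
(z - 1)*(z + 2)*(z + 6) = z^3 + 7*z^2 + 4*z - 12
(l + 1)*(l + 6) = l^2 + 7*l + 6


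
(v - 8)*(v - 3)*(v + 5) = v^3 - 6*v^2 - 31*v + 120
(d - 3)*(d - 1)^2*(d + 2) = d^4 - 3*d^3 - 3*d^2 + 11*d - 6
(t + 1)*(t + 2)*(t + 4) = t^3 + 7*t^2 + 14*t + 8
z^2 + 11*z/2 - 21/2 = (z - 3/2)*(z + 7)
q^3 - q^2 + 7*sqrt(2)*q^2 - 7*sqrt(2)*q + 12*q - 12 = (q - 1)*(q + sqrt(2))*(q + 6*sqrt(2))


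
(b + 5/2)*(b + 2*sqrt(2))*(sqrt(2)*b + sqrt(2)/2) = sqrt(2)*b^3 + 4*b^2 + 3*sqrt(2)*b^2 + 5*sqrt(2)*b/4 + 12*b + 5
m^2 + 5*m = m*(m + 5)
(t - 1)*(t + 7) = t^2 + 6*t - 7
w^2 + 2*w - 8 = (w - 2)*(w + 4)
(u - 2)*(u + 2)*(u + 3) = u^3 + 3*u^2 - 4*u - 12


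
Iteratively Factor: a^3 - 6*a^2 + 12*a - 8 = (a - 2)*(a^2 - 4*a + 4) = (a - 2)^2*(a - 2)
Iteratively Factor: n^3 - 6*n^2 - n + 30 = (n - 3)*(n^2 - 3*n - 10) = (n - 5)*(n - 3)*(n + 2)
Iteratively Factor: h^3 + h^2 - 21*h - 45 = (h + 3)*(h^2 - 2*h - 15) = (h + 3)^2*(h - 5)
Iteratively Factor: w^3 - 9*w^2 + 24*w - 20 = (w - 2)*(w^2 - 7*w + 10) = (w - 2)^2*(w - 5)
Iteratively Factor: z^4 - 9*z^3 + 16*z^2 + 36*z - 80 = (z - 4)*(z^3 - 5*z^2 - 4*z + 20) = (z - 4)*(z - 2)*(z^2 - 3*z - 10) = (z - 4)*(z - 2)*(z + 2)*(z - 5)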